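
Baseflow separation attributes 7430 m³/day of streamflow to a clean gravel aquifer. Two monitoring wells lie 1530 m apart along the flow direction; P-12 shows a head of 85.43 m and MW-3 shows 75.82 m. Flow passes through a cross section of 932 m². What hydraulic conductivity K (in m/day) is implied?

1270

Hydraulic gradient i = (85.43 − 75.82) / 1530 = 9.61 / 1530 = 0.006281.
From Q = K·A·i, K = Q / (A·i) = 7430 / (932.0 × 0.006281) = 1269 m/day.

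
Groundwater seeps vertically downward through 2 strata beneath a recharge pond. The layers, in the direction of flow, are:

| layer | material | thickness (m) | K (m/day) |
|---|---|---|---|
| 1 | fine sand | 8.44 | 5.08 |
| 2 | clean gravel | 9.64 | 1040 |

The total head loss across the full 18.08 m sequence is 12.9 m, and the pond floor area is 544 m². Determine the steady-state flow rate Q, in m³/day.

4200

Flow is perpendicular to layering, so the layers act in series and the equivalent K is the thickness-weighted harmonic mean.
Total thickness L = 8.44 + 9.64 = 18.08 m.
Σ(b_i/K_i) = 8.44/5.08 + 9.64/1040 = 1.671 d.
K_eq = L / Σ(b_i/K_i) = 18.08 / 1.671 = 10.82 m/day.
Q = K_eq · A · (Δh/L) = 10.82 × 544 × (12.9/18.08) = 4200 m³/day.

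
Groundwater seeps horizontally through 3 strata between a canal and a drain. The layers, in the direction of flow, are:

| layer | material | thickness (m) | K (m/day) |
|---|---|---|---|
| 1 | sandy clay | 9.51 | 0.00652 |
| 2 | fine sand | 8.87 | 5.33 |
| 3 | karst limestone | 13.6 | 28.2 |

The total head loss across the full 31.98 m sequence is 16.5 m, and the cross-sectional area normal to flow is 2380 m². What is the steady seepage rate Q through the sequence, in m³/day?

26.9

Flow is perpendicular to layering, so the layers act in series and the equivalent K is the thickness-weighted harmonic mean.
Total thickness L = 9.51 + 8.87 + 13.6 = 31.98 m.
Σ(b_i/K_i) = 9.51/0.00652 + 8.87/5.33 + 13.6/28.2 = 1461 d.
K_eq = L / Σ(b_i/K_i) = 31.98 / 1461 = 0.02189 m/day.
Q = K_eq · A · (Δh/L) = 0.02189 × 2380 × (16.5/31.98) = 26.88 m³/day.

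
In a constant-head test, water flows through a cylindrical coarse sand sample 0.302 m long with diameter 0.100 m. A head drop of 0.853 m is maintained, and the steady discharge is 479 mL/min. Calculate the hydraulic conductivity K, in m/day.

31.1

Cross-sectional area A = π·(d/2)² = π × (0.100/2)² = 0.007854 m².
Convert discharge: 479 mL/min = 7.983e-06 m³/s.
Darcy's law rearranged: K = Q·L / (A·Δh) = 7.983e-06 × 0.302 / (0.007854 × 0.853) = 0.0003599 m/s = 31.09 m/day.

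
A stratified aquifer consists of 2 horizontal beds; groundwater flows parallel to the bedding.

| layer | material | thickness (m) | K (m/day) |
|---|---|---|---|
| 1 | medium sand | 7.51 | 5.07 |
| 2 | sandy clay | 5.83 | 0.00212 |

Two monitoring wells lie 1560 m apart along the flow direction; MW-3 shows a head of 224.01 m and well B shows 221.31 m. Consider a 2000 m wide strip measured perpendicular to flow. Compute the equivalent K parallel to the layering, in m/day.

2.86

Flow is parallel to layering, so each bed carries its own Darcy discharge and the transmissivities add.
Σ(K_i·b_i) = 5.07×7.51 + 0.00212×5.83 = 38.09 m²/day.
Total thickness b = 13.34 m, so K_eq = Σ(K_i·b_i)/b = 2.855 m/day.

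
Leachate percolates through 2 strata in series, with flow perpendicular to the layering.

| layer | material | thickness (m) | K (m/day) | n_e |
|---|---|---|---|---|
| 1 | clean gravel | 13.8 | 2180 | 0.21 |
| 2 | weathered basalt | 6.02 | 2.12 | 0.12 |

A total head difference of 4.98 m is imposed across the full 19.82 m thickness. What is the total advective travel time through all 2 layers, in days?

With flow normal to the layers, continuity requires the same specific discharge q through every layer.
Σ(b_i/K_i) = 13.8/2180 + 6.02/2.12 = 2.846 d.
q = Δh / Σ(b_i/K_i) = 4.98 / 2.846 = 1.750 m/day.
In each layer the seepage velocity is v_i = q/n_i, so the layer transit time is t_i = b_i·n_i / q:
  layer 1 (clean gravel): t_1 = 13.8 × 0.21 / 1.750 = 1.656 d
  layer 2 (weathered basalt): t_2 = 6.02 × 0.12 / 1.750 = 0.4128 d
Total t = Σ t_i = 2.069 days.

2.07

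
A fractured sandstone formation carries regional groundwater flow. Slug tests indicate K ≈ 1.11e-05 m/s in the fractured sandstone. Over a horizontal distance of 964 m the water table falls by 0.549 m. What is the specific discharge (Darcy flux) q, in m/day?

Convert K: 1.11e-05 m/s × 86400 = 0.9590 m/day.
Hydraulic gradient i = Δh / L = 0.549 / 964 = 0.0005695.
Specific discharge q = K · i = 0.9590 × 0.0005695 = 0.0005462 m/day.

0.000546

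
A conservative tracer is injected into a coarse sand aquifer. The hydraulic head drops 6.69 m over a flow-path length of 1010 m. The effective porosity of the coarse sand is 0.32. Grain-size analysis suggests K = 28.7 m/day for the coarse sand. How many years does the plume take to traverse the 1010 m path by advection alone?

Hydraulic gradient i = Δh / L = 6.69 / 1010 = 0.006624.
Darcy flux q = K · i = 28.70 × 0.006624 = 0.1901 m/day.
Seepage velocity v = q / n_e = 0.1901 / 0.32 = 0.5941 m/day.
Travel time t = L / v = 1010 / 0.5941 = 1700 days = 4.655 years.

4.65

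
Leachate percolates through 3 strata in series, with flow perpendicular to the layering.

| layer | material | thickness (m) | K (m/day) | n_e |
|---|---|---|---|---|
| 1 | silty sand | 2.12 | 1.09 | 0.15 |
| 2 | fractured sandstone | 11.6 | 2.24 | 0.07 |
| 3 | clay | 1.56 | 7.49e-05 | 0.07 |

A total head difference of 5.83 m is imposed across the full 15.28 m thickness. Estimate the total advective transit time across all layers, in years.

With flow normal to the layers, continuity requires the same specific discharge q through every layer.
Σ(b_i/K_i) = 2.12/1.09 + 11.6/2.24 + 1.56/7.49e-05 = 20835 d.
q = Δh / Σ(b_i/K_i) = 5.83 / 20835 = 0.0002798 m/day.
In each layer the seepage velocity is v_i = q/n_i, so the layer transit time is t_i = b_i·n_i / q:
  layer 1 (silty sand): t_1 = 2.12 × 0.15 / 0.0002798 = 1136 d
  layer 2 (fractured sandstone): t_2 = 11.6 × 0.07 / 0.0002798 = 2902 d
  layer 3 (clay): t_3 = 1.56 × 0.07 / 0.0002798 = 390.3 d
Total t = Σ t_i = 4429 days = 12.12 years.

12.1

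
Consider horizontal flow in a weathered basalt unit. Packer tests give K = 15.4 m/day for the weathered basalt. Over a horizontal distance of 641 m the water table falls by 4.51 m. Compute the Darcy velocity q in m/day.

Hydraulic gradient i = Δh / L = 4.51 / 641 = 0.007036.
Specific discharge q = K · i = 15.40 × 0.007036 = 0.1084 m/day.

0.108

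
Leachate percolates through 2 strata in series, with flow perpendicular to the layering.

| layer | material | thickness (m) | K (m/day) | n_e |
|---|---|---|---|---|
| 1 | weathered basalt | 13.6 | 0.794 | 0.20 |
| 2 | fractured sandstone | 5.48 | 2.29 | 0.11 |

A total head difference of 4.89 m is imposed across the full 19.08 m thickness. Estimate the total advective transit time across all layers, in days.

With flow normal to the layers, continuity requires the same specific discharge q through every layer.
Σ(b_i/K_i) = 13.6/0.794 + 5.48/2.29 = 19.52 d.
q = Δh / Σ(b_i/K_i) = 4.89 / 19.52 = 0.2505 m/day.
In each layer the seepage velocity is v_i = q/n_i, so the layer transit time is t_i = b_i·n_i / q:
  layer 1 (weathered basalt): t_1 = 13.6 × 0.20 / 0.2505 = 10.86 d
  layer 2 (fractured sandstone): t_2 = 5.48 × 0.11 / 0.2505 = 2.406 d
Total t = Σ t_i = 13.27 days.

13.3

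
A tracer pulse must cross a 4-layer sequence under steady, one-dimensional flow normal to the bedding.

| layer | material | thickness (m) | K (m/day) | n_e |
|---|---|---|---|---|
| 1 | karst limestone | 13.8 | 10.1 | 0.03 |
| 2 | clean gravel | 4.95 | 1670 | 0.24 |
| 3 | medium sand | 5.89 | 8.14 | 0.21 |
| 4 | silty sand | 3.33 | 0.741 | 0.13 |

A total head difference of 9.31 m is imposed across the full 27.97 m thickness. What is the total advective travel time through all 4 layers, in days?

2.31

With flow normal to the layers, continuity requires the same specific discharge q through every layer.
Σ(b_i/K_i) = 13.8/10.1 + 4.95/1670 + 5.89/8.14 + 3.33/0.741 = 6.587 d.
q = Δh / Σ(b_i/K_i) = 9.31 / 6.587 = 1.413 m/day.
In each layer the seepage velocity is v_i = q/n_i, so the layer transit time is t_i = b_i·n_i / q:
  layer 1 (karst limestone): t_1 = 13.8 × 0.03 / 1.413 = 0.2929 d
  layer 2 (clean gravel): t_2 = 4.95 × 0.24 / 1.413 = 0.8405 d
  layer 3 (medium sand): t_3 = 5.89 × 0.21 / 1.413 = 0.8751 d
  layer 4 (silty sand): t_4 = 3.33 × 0.13 / 1.413 = 0.3063 d
Total t = Σ t_i = 2.315 days.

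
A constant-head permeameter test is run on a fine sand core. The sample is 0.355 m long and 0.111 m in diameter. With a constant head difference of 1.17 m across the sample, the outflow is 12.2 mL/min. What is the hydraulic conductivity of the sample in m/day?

0.551

Cross-sectional area A = π·(d/2)² = π × (0.111/2)² = 0.009677 m².
Convert discharge: 12.2 mL/min = 2.033e-07 m³/s.
Darcy's law rearranged: K = Q·L / (A·Δh) = 2.033e-07 × 0.355 / (0.009677 × 1.17) = 6.376e-06 m/s = 0.5508 m/day.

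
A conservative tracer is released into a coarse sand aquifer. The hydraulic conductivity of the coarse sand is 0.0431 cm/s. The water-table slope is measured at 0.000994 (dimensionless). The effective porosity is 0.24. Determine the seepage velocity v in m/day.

0.154

Convert K: 0.0431 cm/s × 864 = 37.24 m/day.
Hydraulic gradient i = 0.000994.
Darcy flux q = K · i = 37.24 × 0.0009940 = 0.03701 m/day.
Seepage velocity v = q / n_e = 0.03701 / 0.24 = 0.1542 m/day.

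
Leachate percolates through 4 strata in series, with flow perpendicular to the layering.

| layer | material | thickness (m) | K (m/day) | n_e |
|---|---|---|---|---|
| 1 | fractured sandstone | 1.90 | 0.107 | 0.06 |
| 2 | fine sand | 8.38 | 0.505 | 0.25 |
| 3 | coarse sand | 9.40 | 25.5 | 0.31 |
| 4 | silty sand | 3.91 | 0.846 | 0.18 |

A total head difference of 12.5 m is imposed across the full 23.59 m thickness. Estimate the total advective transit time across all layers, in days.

18.3

With flow normal to the layers, continuity requires the same specific discharge q through every layer.
Σ(b_i/K_i) = 1.90/0.107 + 8.38/0.505 + 9.40/25.5 + 3.91/0.846 = 39.34 d.
q = Δh / Σ(b_i/K_i) = 12.5 / 39.34 = 0.3177 m/day.
In each layer the seepage velocity is v_i = q/n_i, so the layer transit time is t_i = b_i·n_i / q:
  layer 1 (fractured sandstone): t_1 = 1.90 × 0.06 / 0.3177 = 0.3588 d
  layer 2 (fine sand): t_2 = 8.38 × 0.25 / 0.3177 = 6.594 d
  layer 3 (coarse sand): t_3 = 9.40 × 0.31 / 0.3177 = 9.171 d
  layer 4 (silty sand): t_4 = 3.91 × 0.18 / 0.3177 = 2.215 d
Total t = Σ t_i = 18.34 days.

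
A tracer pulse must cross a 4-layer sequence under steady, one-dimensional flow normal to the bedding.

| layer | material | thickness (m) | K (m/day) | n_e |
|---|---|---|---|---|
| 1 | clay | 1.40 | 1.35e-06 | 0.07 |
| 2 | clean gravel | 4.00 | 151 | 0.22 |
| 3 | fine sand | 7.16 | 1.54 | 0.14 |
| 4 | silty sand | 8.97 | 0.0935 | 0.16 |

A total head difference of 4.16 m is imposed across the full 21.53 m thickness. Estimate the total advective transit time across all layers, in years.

2330

With flow normal to the layers, continuity requires the same specific discharge q through every layer.
Σ(b_i/K_i) = 1.40/1.35e-06 + 4.00/151 + 7.16/1.54 + 8.97/0.0935 = 1.037e+06 d.
q = Δh / Σ(b_i/K_i) = 4.16 / 1.037e+06 = 4.011e-06 m/day.
In each layer the seepage velocity is v_i = q/n_i, so the layer transit time is t_i = b_i·n_i / q:
  layer 1 (clay): t_1 = 1.40 × 0.07 / 4.011e-06 = 24433 d
  layer 2 (clean gravel): t_2 = 4.00 × 0.22 / 4.011e-06 = 2.194e+05 d
  layer 3 (fine sand): t_3 = 7.16 × 0.14 / 4.011e-06 = 2.499e+05 d
  layer 4 (silty sand): t_4 = 8.97 × 0.16 / 4.011e-06 = 3.578e+05 d
Total t = Σ t_i = 8.515e+05 days = 2331 years.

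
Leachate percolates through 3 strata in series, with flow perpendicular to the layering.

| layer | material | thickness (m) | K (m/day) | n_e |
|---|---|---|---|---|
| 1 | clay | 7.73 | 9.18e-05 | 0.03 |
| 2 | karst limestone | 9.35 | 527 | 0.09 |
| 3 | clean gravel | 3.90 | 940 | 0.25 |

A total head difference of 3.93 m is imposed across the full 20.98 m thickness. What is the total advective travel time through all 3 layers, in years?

120

With flow normal to the layers, continuity requires the same specific discharge q through every layer.
Σ(b_i/K_i) = 7.73/9.18e-05 + 9.35/527 + 3.90/940 = 84205 d.
q = Δh / Σ(b_i/K_i) = 3.93 / 84205 = 4.667e-05 m/day.
In each layer the seepage velocity is v_i = q/n_i, so the layer transit time is t_i = b_i·n_i / q:
  layer 1 (clay): t_1 = 7.73 × 0.03 / 4.667e-05 = 4969 d
  layer 2 (karst limestone): t_2 = 9.35 × 0.09 / 4.667e-05 = 18030 d
  layer 3 (clean gravel): t_3 = 3.90 × 0.25 / 4.667e-05 = 20891 d
Total t = Σ t_i = 43889 days = 120.2 years.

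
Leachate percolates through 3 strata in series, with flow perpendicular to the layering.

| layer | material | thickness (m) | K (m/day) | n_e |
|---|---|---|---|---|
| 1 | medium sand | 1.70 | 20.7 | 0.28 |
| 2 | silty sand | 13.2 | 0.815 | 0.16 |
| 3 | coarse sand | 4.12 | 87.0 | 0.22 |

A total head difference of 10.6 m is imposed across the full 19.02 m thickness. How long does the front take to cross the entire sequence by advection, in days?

5.38

With flow normal to the layers, continuity requires the same specific discharge q through every layer.
Σ(b_i/K_i) = 1.70/20.7 + 13.2/0.815 + 4.12/87.0 = 16.33 d.
q = Δh / Σ(b_i/K_i) = 10.6 / 16.33 = 0.6493 m/day.
In each layer the seepage velocity is v_i = q/n_i, so the layer transit time is t_i = b_i·n_i / q:
  layer 1 (medium sand): t_1 = 1.70 × 0.28 / 0.6493 = 0.7331 d
  layer 2 (silty sand): t_2 = 13.2 × 0.16 / 0.6493 = 3.253 d
  layer 3 (coarse sand): t_3 = 4.12 × 0.22 / 0.6493 = 1.396 d
Total t = Σ t_i = 5.382 days.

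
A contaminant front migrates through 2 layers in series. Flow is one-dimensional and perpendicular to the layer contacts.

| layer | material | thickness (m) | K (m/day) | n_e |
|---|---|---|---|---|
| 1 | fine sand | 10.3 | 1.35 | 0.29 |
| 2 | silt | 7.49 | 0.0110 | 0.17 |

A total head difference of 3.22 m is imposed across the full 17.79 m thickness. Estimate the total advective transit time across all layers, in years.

With flow normal to the layers, continuity requires the same specific discharge q through every layer.
Σ(b_i/K_i) = 10.3/1.35 + 7.49/0.0110 = 688.5 d.
q = Δh / Σ(b_i/K_i) = 3.22 / 688.5 = 0.004677 m/day.
In each layer the seepage velocity is v_i = q/n_i, so the layer transit time is t_i = b_i·n_i / q:
  layer 1 (fine sand): t_1 = 10.3 × 0.29 / 0.004677 = 638.7 d
  layer 2 (silt): t_2 = 7.49 × 0.17 / 0.004677 = 272.3 d
Total t = Σ t_i = 911.0 days = 2.494 years.

2.49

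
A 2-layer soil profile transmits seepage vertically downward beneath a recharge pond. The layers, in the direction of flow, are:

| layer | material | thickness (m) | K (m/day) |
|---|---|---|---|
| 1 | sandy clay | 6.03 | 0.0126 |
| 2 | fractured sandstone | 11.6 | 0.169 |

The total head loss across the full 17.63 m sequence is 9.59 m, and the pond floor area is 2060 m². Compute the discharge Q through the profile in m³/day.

Flow is perpendicular to layering, so the layers act in series and the equivalent K is the thickness-weighted harmonic mean.
Total thickness L = 6.03 + 11.6 = 17.63 m.
Σ(b_i/K_i) = 6.03/0.0126 + 11.6/0.169 = 547.2 d.
K_eq = L / Σ(b_i/K_i) = 17.63 / 547.2 = 0.03222 m/day.
Q = K_eq · A · (Δh/L) = 0.03222 × 2060 × (9.59/17.63) = 36.10 m³/day.

36.1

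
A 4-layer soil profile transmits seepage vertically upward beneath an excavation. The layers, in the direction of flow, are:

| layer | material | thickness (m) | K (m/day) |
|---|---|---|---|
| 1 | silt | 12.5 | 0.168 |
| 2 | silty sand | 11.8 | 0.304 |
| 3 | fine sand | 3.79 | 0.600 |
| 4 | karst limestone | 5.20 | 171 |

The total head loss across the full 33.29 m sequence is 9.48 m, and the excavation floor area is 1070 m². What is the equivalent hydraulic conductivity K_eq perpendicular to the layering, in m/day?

Flow is perpendicular to layering, so the layers act in series and the equivalent K is the thickness-weighted harmonic mean.
Total thickness L = 12.5 + 11.8 + 3.79 + 5.20 = 33.29 m.
Σ(b_i/K_i) = 12.5/0.168 + 11.8/0.304 + 3.79/0.600 + 5.20/171 = 119.6 d.
K_eq = L / Σ(b_i/K_i) = 33.29 / 119.6 = 0.2784 m/day.

0.278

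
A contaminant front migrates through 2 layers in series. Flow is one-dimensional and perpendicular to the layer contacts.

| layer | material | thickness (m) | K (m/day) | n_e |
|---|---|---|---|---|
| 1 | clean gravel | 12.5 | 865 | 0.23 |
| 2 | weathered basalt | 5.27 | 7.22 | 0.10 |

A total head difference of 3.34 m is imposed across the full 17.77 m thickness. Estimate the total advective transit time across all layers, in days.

With flow normal to the layers, continuity requires the same specific discharge q through every layer.
Σ(b_i/K_i) = 12.5/865 + 5.27/7.22 = 0.7444 d.
q = Δh / Σ(b_i/K_i) = 3.34 / 0.7444 = 4.487 m/day.
In each layer the seepage velocity is v_i = q/n_i, so the layer transit time is t_i = b_i·n_i / q:
  layer 1 (clean gravel): t_1 = 12.5 × 0.23 / 4.487 = 0.6407 d
  layer 2 (weathered basalt): t_2 = 5.27 × 0.10 / 4.487 = 0.1174 d
Total t = Σ t_i = 0.7582 days.

0.758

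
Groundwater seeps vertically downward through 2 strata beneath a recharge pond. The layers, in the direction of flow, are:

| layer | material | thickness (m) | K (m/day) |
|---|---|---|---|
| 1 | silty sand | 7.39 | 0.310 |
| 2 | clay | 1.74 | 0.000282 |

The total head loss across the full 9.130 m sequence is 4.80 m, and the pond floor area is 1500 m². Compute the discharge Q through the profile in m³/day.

Flow is perpendicular to layering, so the layers act in series and the equivalent K is the thickness-weighted harmonic mean.
Total thickness L = 7.39 + 1.74 = 9.130 m.
Σ(b_i/K_i) = 7.39/0.310 + 1.74/0.000282 = 6194 d.
K_eq = L / Σ(b_i/K_i) = 9.130 / 6194 = 0.001474 m/day.
Q = K_eq · A · (Δh/L) = 0.001474 × 1500 × (4.80/9.130) = 1.162 m³/day.

1.16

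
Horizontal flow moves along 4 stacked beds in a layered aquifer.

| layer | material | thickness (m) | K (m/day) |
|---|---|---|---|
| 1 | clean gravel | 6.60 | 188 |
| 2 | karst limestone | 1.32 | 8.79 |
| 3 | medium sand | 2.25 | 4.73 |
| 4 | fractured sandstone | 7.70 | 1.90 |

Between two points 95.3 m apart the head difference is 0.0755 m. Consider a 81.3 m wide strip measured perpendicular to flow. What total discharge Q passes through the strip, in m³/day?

82.3

Flow is parallel to layering, so each bed carries its own Darcy discharge and the transmissivities add.
Σ(K_i·b_i) = 188×6.60 + 8.79×1.32 + 4.73×2.25 + 1.90×7.70 = 1278 m²/day.
Hydraulic gradient i = Δh / L = 0.0755 / 95.3 = 0.0007922.
Q = Σ(K_i·b_i) · W · i = 1278 × 81.3 × 0.0007922 = 82.29 m³/day.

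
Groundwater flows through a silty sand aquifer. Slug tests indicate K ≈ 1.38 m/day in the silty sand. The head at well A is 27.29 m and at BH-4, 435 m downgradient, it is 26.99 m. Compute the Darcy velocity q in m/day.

Hydraulic gradient i = (27.29 − 26.99) / 435 = 0.3 / 435 = 0.0006897.
Specific discharge q = K · i = 1.380 × 0.0006897 = 0.0009517 m/day.

0.000952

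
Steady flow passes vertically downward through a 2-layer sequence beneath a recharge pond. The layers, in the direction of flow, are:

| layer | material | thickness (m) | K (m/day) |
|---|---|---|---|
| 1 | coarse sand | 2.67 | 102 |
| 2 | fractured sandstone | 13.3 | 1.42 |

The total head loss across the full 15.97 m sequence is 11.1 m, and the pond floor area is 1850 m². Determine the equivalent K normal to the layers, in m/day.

Flow is perpendicular to layering, so the layers act in series and the equivalent K is the thickness-weighted harmonic mean.
Total thickness L = 2.67 + 13.3 = 15.97 m.
Σ(b_i/K_i) = 2.67/102 + 13.3/1.42 = 9.392 d.
K_eq = L / Σ(b_i/K_i) = 15.97 / 9.392 = 1.700 m/day.

1.70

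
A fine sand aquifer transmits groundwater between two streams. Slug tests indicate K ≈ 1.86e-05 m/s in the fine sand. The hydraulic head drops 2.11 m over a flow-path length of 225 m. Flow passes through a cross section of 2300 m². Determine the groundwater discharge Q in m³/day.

34.7

Convert K: 1.86e-05 m/s × 86400 = 1.607 m/day.
Hydraulic gradient i = Δh / L = 2.11 / 225 = 0.009378.
Darcy's law: Q = K · A · i = 1.607 × 2300 × 0.009378 = 34.66 m³/day.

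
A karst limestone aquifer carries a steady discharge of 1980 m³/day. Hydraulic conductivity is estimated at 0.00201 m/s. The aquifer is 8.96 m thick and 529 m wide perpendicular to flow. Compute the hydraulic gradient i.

Convert K: 0.00201 m/s × 86400 = 173.7 m/day.
Cross-sectional area A = 529 × 8.96 = 4740 m².
From Q = K·A·i, i = Q / (K·A) = 1980 / (173.7 × 4740) = 0.002405.

0.00241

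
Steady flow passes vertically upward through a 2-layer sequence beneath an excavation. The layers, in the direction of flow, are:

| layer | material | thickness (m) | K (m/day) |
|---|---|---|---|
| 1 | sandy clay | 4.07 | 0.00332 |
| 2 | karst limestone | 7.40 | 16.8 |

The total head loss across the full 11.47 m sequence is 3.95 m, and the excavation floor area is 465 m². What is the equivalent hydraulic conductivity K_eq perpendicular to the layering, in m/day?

0.00935

Flow is perpendicular to layering, so the layers act in series and the equivalent K is the thickness-weighted harmonic mean.
Total thickness L = 4.07 + 7.40 = 11.47 m.
Σ(b_i/K_i) = 4.07/0.00332 + 7.40/16.8 = 1226 d.
K_eq = L / Σ(b_i/K_i) = 11.47 / 1226 = 0.009353 m/day.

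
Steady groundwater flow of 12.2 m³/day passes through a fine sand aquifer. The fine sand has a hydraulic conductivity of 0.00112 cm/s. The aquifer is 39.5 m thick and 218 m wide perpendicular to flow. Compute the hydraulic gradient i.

Convert K: 0.00112 cm/s × 864 = 0.9677 m/day.
Cross-sectional area A = 218 × 39.5 = 8611 m².
From Q = K·A·i, i = Q / (K·A) = 12.2 / (0.9677 × 8611) = 0.001464.

0.00146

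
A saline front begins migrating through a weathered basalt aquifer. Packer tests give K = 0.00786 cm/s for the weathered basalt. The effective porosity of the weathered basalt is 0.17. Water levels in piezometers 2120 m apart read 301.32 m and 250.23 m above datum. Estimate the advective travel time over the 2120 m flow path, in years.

Convert K: 0.00786 cm/s × 864 = 6.791 m/day.
Hydraulic gradient i = (301.32 − 250.23) / 2120 = 51.09 / 2120 = 0.02410.
Darcy flux q = K · i = 6.791 × 0.02410 = 0.1637 m/day.
Seepage velocity v = q / n_e = 0.1637 / 0.17 = 0.9627 m/day.
Travel time t = L / v = 2120 / 0.9627 = 2202 days = 6.029 years.

6.03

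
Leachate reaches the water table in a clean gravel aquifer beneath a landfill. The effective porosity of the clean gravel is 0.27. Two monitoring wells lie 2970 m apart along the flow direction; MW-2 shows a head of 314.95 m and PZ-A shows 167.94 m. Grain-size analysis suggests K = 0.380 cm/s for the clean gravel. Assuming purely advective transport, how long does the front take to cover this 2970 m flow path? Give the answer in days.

49.3

Convert K: 0.380 cm/s × 864 = 328.3 m/day.
Hydraulic gradient i = (314.95 − 167.94) / 2970 = 147.01 / 2970 = 0.04950.
Darcy flux q = K · i = 328.3 × 0.04950 = 16.25 m/day.
Seepage velocity v = q / n_e = 16.25 / 0.27 = 60.19 m/day.
Travel time t = L / v = 2970 / 60.19 = 49.34 days.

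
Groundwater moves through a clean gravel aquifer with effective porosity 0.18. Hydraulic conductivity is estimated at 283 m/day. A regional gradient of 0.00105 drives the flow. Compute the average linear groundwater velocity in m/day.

1.65

Hydraulic gradient i = 0.00105.
Darcy flux q = K · i = 283.0 × 0.001050 = 0.2971 m/day.
Seepage velocity v = q / n_e = 0.2971 / 0.18 = 1.651 m/day.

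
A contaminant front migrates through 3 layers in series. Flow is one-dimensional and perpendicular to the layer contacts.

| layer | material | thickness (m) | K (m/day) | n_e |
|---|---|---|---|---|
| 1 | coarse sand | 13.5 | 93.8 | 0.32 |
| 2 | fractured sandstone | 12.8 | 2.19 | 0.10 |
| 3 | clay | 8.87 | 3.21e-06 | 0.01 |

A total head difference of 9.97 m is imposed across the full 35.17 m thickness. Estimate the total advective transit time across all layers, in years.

4320

With flow normal to the layers, continuity requires the same specific discharge q through every layer.
Σ(b_i/K_i) = 13.5/93.8 + 12.8/2.19 + 8.87/3.21e-06 = 2.763e+06 d.
q = Δh / Σ(b_i/K_i) = 9.97 / 2.763e+06 = 3.608e-06 m/day.
In each layer the seepage velocity is v_i = q/n_i, so the layer transit time is t_i = b_i·n_i / q:
  layer 1 (coarse sand): t_1 = 13.5 × 0.32 / 3.608e-06 = 1.197e+06 d
  layer 2 (fractured sandstone): t_2 = 12.8 × 0.10 / 3.608e-06 = 3.548e+05 d
  layer 3 (clay): t_3 = 8.87 × 0.01 / 3.608e-06 = 24584 d
Total t = Σ t_i = 1.577e+06 days = 4317 years.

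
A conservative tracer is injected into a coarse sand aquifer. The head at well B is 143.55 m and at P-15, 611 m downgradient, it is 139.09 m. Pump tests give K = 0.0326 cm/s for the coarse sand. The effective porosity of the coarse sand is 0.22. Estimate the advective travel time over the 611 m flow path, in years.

Convert K: 0.0326 cm/s × 864 = 28.17 m/day.
Hydraulic gradient i = (143.55 − 139.09) / 611 = 4.46 / 611 = 0.007300.
Darcy flux q = K · i = 28.17 × 0.007300 = 0.2056 m/day.
Seepage velocity v = q / n_e = 0.2056 / 0.22 = 0.9345 m/day.
Travel time t = L / v = 611 / 0.9345 = 653.8 days = 1.790 years.

1.79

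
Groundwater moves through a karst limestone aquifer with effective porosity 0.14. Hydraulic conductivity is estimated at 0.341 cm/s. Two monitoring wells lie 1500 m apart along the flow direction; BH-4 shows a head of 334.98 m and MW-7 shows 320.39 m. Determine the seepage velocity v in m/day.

20.5

Convert K: 0.341 cm/s × 864 = 294.6 m/day.
Hydraulic gradient i = (334.98 − 320.39) / 1500 = 14.59 / 1500 = 0.009727.
Darcy flux q = K · i = 294.6 × 0.009727 = 2.866 m/day.
Seepage velocity v = q / n_e = 2.866 / 0.14 = 20.47 m/day.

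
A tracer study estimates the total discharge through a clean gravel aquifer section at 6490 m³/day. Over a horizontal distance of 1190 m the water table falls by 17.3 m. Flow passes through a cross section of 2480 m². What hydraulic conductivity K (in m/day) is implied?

180

Hydraulic gradient i = Δh / L = 17.3 / 1190 = 0.01454.
From Q = K·A·i, K = Q / (A·i) = 6490 / (2480 × 0.01454) = 180.0 m/day.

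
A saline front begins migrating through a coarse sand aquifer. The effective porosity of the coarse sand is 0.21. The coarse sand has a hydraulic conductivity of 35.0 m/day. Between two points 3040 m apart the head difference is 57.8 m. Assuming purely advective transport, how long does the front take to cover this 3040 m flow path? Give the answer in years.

2.63

Hydraulic gradient i = Δh / L = 57.8 / 3040 = 0.01901.
Darcy flux q = K · i = 35.00 × 0.01901 = 0.6655 m/day.
Seepage velocity v = q / n_e = 0.6655 / 0.21 = 3.169 m/day.
Travel time t = L / v = 3040 / 3.169 = 959.3 days = 2.627 years.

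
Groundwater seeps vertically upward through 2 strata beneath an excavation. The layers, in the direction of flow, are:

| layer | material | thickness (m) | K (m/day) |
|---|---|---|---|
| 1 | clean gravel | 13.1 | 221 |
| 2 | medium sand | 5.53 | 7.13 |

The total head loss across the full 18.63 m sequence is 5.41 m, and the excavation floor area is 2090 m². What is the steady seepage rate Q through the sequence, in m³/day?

13500

Flow is perpendicular to layering, so the layers act in series and the equivalent K is the thickness-weighted harmonic mean.
Total thickness L = 13.1 + 5.53 = 18.63 m.
Σ(b_i/K_i) = 13.1/221 + 5.53/7.13 = 0.8349 d.
K_eq = L / Σ(b_i/K_i) = 18.63 / 0.8349 = 22.31 m/day.
Q = K_eq · A · (Δh/L) = 22.31 × 2090 × (5.41/18.63) = 13543 m³/day.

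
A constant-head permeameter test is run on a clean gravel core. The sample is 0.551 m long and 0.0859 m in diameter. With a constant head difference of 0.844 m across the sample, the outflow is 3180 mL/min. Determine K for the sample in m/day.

516

Cross-sectional area A = π·(d/2)² = π × (0.0859/2)² = 0.005795 m².
Convert discharge: 3180 mL/min = 5.300e-05 m³/s.
Darcy's law rearranged: K = Q·L / (A·Δh) = 5.300e-05 × 0.551 / (0.005795 × 0.844) = 0.005970 m/s = 515.8 m/day.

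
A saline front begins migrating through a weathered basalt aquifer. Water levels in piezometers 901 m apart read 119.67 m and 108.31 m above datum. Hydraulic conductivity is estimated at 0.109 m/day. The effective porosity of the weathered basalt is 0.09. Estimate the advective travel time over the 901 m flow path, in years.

Hydraulic gradient i = (119.67 − 108.31) / 901 = 11.36 / 901 = 0.01261.
Darcy flux q = K · i = 0.1090 × 0.01261 = 0.001374 m/day.
Seepage velocity v = q / n_e = 0.001374 / 0.09 = 0.01527 m/day.
Travel time t = L / v = 901 / 0.01527 = 59005 days = 161.5 years.

162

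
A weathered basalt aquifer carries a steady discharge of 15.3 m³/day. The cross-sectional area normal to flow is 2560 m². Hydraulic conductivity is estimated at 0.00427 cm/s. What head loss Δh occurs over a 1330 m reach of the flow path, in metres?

Convert K: 0.00427 cm/s × 864 = 3.689 m/day.
From Q = K·A·i, i = Q / (K·A) = 15.3 / (3.689 × 2560) = 0.001620.
Head loss Δh = i · L = 0.001620 × 1330 = 2.155 m.

2.15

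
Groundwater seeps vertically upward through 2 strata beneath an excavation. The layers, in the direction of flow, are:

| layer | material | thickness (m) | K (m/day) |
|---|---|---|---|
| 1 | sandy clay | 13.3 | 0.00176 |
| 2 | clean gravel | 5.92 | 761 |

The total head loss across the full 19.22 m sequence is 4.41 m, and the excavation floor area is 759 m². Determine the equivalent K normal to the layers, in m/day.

Flow is perpendicular to layering, so the layers act in series and the equivalent K is the thickness-weighted harmonic mean.
Total thickness L = 13.3 + 5.92 = 19.22 m.
Σ(b_i/K_i) = 13.3/0.00176 + 5.92/761 = 7557 d.
K_eq = L / Σ(b_i/K_i) = 19.22 / 7557 = 0.002543 m/day.

0.00254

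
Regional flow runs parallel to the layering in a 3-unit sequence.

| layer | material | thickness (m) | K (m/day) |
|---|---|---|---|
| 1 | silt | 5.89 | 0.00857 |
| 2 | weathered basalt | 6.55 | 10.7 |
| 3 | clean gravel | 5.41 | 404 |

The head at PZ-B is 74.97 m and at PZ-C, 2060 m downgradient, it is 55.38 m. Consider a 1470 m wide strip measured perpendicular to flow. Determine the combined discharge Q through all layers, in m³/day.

Flow is parallel to layering, so each bed carries its own Darcy discharge and the transmissivities add.
Σ(K_i·b_i) = 0.00857×5.89 + 10.7×6.55 + 404×5.41 = 2256 m²/day.
Hydraulic gradient i = (74.97 − 55.38) / 2060 = 19.59 / 2060 = 0.009510.
Q = Σ(K_i·b_i) · W · i = 2256 × 1470 × 0.009510 = 31534 m³/day.

31500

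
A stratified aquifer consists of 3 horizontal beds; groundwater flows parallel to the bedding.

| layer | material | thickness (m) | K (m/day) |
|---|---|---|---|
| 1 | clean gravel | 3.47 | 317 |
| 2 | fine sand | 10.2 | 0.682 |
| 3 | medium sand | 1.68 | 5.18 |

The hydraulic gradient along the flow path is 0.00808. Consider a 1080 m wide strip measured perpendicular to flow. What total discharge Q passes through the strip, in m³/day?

Flow is parallel to layering, so each bed carries its own Darcy discharge and the transmissivities add.
Σ(K_i·b_i) = 317×3.47 + 0.682×10.2 + 5.18×1.68 = 1116 m²/day.
Hydraulic gradient i = 0.00808.
Q = Σ(K_i·b_i) · W · i = 1116 × 1080 × 0.008080 = 9736 m³/day.

9740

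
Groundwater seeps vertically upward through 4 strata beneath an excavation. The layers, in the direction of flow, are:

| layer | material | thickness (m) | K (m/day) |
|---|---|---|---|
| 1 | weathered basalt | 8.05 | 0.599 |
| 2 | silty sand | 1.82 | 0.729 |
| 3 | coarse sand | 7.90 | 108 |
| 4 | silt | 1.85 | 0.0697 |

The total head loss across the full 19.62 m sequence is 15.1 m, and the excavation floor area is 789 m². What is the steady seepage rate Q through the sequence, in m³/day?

280

Flow is perpendicular to layering, so the layers act in series and the equivalent K is the thickness-weighted harmonic mean.
Total thickness L = 8.05 + 1.82 + 7.90 + 1.85 = 19.62 m.
Σ(b_i/K_i) = 8.05/0.599 + 1.82/0.729 + 7.90/108 + 1.85/0.0697 = 42.55 d.
K_eq = L / Σ(b_i/K_i) = 19.62 / 42.55 = 0.4611 m/day.
Q = K_eq · A · (Δh/L) = 0.4611 × 789 × (15.1/19.62) = 280.0 m³/day.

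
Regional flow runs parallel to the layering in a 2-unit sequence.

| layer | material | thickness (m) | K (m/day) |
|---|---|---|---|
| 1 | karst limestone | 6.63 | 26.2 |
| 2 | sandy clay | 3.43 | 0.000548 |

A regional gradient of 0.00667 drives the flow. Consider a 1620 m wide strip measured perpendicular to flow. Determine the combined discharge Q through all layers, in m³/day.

1880

Flow is parallel to layering, so each bed carries its own Darcy discharge and the transmissivities add.
Σ(K_i·b_i) = 26.2×6.63 + 0.000548×3.43 = 173.7 m²/day.
Hydraulic gradient i = 0.00667.
Q = Σ(K_i·b_i) · W · i = 173.7 × 1620 × 0.006670 = 1877 m³/day.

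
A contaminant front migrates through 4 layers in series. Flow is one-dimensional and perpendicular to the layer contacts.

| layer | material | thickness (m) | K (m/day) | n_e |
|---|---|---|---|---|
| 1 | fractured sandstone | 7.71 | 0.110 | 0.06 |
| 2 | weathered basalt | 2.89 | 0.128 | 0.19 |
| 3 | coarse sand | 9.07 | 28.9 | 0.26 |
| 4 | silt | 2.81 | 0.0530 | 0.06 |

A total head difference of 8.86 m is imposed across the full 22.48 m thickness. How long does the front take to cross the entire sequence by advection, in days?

With flow normal to the layers, continuity requires the same specific discharge q through every layer.
Σ(b_i/K_i) = 7.71/0.110 + 2.89/0.128 + 9.07/28.9 + 2.81/0.0530 = 146.0 d.
q = Δh / Σ(b_i/K_i) = 8.86 / 146.0 = 0.06068 m/day.
In each layer the seepage velocity is v_i = q/n_i, so the layer transit time is t_i = b_i·n_i / q:
  layer 1 (fractured sandstone): t_1 = 7.71 × 0.06 / 0.06068 = 7.623 d
  layer 2 (weathered basalt): t_2 = 2.89 × 0.19 / 0.06068 = 9.048 d
  layer 3 (coarse sand): t_3 = 9.07 × 0.26 / 0.06068 = 38.86 d
  layer 4 (silt): t_4 = 2.81 × 0.06 / 0.06068 = 2.778 d
Total t = Σ t_i = 58.31 days.

58.3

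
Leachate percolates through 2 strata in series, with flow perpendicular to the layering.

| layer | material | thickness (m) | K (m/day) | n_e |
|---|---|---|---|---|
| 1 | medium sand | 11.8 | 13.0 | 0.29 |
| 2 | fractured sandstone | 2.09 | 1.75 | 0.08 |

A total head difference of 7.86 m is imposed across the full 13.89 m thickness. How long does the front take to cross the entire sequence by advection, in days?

0.960

With flow normal to the layers, continuity requires the same specific discharge q through every layer.
Σ(b_i/K_i) = 11.8/13.0 + 2.09/1.75 = 2.102 d.
q = Δh / Σ(b_i/K_i) = 7.86 / 2.102 = 3.739 m/day.
In each layer the seepage velocity is v_i = q/n_i, so the layer transit time is t_i = b_i·n_i / q:
  layer 1 (medium sand): t_1 = 11.8 × 0.29 / 3.739 = 0.9151 d
  layer 2 (fractured sandstone): t_2 = 2.09 × 0.08 / 3.739 = 0.04471 d
Total t = Σ t_i = 0.9598 days.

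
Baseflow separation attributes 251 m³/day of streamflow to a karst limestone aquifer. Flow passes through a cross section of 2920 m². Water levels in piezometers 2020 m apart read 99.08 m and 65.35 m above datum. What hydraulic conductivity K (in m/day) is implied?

Hydraulic gradient i = (99.08 − 65.35) / 2020 = 33.73 / 2020 = 0.01670.
From Q = K·A·i, K = Q / (A·i) = 251 / (2920 × 0.01670) = 5.148 m/day.

5.15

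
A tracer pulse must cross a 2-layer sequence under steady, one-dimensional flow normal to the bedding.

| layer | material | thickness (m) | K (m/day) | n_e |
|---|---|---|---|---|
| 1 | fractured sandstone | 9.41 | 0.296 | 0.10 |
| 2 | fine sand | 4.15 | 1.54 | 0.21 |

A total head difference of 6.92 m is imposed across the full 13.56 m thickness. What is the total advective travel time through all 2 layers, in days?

9.03

With flow normal to the layers, continuity requires the same specific discharge q through every layer.
Σ(b_i/K_i) = 9.41/0.296 + 4.15/1.54 = 34.49 d.
q = Δh / Σ(b_i/K_i) = 6.92 / 34.49 = 0.2007 m/day.
In each layer the seepage velocity is v_i = q/n_i, so the layer transit time is t_i = b_i·n_i / q:
  layer 1 (fractured sandstone): t_1 = 9.41 × 0.10 / 0.2007 = 4.689 d
  layer 2 (fine sand): t_2 = 4.15 × 0.21 / 0.2007 = 4.343 d
Total t = Σ t_i = 9.032 days.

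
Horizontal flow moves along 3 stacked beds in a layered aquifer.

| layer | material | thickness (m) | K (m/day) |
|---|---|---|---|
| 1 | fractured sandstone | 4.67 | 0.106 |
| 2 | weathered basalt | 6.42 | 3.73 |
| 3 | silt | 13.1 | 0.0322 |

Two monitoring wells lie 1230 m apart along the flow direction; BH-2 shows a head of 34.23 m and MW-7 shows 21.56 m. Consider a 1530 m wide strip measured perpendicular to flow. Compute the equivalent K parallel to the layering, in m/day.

Flow is parallel to layering, so each bed carries its own Darcy discharge and the transmissivities add.
Σ(K_i·b_i) = 0.106×4.67 + 3.73×6.42 + 0.0322×13.1 = 24.86 m²/day.
Total thickness b = 24.19 m, so K_eq = Σ(K_i·b_i)/b = 1.028 m/day.

1.03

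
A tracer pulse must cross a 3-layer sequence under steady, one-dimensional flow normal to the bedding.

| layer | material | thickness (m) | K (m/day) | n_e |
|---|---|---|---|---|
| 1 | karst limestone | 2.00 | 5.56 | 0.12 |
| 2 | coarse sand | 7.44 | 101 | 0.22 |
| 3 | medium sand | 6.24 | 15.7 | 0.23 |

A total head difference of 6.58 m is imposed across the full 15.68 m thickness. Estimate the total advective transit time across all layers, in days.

With flow normal to the layers, continuity requires the same specific discharge q through every layer.
Σ(b_i/K_i) = 2.00/5.56 + 7.44/101 + 6.24/15.7 = 0.8308 d.
q = Δh / Σ(b_i/K_i) = 6.58 / 0.8308 = 7.920 m/day.
In each layer the seepage velocity is v_i = q/n_i, so the layer transit time is t_i = b_i·n_i / q:
  layer 1 (karst limestone): t_1 = 2.00 × 0.12 / 7.920 = 0.03030 d
  layer 2 (coarse sand): t_2 = 7.44 × 0.22 / 7.920 = 0.2067 d
  layer 3 (medium sand): t_3 = 6.24 × 0.23 / 7.920 = 0.1812 d
Total t = Σ t_i = 0.4182 days.

0.418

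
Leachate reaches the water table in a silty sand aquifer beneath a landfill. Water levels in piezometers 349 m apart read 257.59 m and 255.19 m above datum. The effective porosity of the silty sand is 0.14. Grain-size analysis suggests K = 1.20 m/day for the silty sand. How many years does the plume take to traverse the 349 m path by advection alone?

Hydraulic gradient i = (257.59 − 255.19) / 349 = 2.4 / 349 = 0.006877.
Darcy flux q = K · i = 1.200 × 0.006877 = 0.008252 m/day.
Seepage velocity v = q / n_e = 0.008252 / 0.14 = 0.05894 m/day.
Travel time t = L / v = 349 / 0.05894 = 5921 days = 16.21 years.

16.2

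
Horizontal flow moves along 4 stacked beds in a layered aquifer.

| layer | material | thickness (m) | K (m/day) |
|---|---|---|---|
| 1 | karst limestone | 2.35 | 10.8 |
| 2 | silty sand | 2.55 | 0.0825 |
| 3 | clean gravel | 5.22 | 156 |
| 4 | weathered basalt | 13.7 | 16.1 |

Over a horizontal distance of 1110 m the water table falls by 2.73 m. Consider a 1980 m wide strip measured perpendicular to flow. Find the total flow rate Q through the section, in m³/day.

Flow is parallel to layering, so each bed carries its own Darcy discharge and the transmissivities add.
Σ(K_i·b_i) = 10.8×2.35 + 0.0825×2.55 + 156×5.22 + 16.1×13.7 = 1060 m²/day.
Hydraulic gradient i = Δh / L = 2.73 / 1110 = 0.002459.
Q = Σ(K_i·b_i) · W · i = 1060 × 1980 × 0.002459 = 5164 m³/day.

5160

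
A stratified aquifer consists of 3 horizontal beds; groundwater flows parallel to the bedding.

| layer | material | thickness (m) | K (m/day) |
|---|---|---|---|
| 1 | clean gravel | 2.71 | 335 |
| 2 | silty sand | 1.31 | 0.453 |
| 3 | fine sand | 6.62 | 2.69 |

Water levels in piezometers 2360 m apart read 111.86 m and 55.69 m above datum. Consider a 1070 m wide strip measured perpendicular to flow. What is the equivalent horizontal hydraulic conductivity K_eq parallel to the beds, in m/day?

Flow is parallel to layering, so each bed carries its own Darcy discharge and the transmissivities add.
Σ(K_i·b_i) = 335×2.71 + 0.453×1.31 + 2.69×6.62 = 926.3 m²/day.
Total thickness b = 10.64 m, so K_eq = Σ(K_i·b_i)/b = 87.05 m/day.

87.1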